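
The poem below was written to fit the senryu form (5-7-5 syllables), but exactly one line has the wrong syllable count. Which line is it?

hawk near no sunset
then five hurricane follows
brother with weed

Line 1: hawk(1) + near(1) + no(1) + sunset(2) = 5 ✓
Line 2: then(1) + five(1) + hurricane(3) + follows(2) = 7 ✓
Line 3: brother(2) + with(1) + weed(1) = 4 (expected 5)

Line 3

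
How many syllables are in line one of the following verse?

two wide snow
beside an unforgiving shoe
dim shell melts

Line one: "two wide snow": 1+1+1 = 3

3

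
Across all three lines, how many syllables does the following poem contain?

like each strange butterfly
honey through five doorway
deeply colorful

Line 1: like(1) + each(1) + strange(1) + butterfly(3) = 6
Line 2: honey(2) + through(1) + five(1) + doorway(2) = 6
Line 3: deeply(2) + colorful(3) = 5
Total: 6 + 6 + 5 = 17

17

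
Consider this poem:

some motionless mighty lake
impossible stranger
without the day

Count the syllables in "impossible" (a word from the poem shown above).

4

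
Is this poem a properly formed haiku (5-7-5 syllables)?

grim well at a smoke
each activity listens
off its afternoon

Yes

Line 1: grim (1), well (1), at (1), a (1), smoke (1) → 5 ✓
Line 2: each (1), activity (4), listens (2) → 7 ✓
Line 3: off (1), its (1), afternoon (3) → 5 ✓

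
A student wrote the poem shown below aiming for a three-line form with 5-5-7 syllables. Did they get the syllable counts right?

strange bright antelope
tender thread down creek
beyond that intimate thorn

Yes

Line 1: strange(1) + bright(1) + antelope(3) = 5 ✓
Line 2: tender(2) + thread(1) + down(1) + creek(1) = 5 ✓
Line 3: beyond(2) + that(1) + intimate(3) + thorn(1) = 7 ✓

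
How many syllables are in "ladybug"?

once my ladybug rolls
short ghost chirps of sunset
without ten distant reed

3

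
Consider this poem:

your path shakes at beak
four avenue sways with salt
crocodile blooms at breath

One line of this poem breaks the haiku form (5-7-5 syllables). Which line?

Line 1: your (1), path (1), shakes (1), at (1), beak (1) → 5 ✓
Line 2: four (1), avenue (3), sways (1), with (1), salt (1) → 7 ✓
Line 3: crocodile (3), blooms (1), at (1), breath (1) → 6 (expected 5)

Line 3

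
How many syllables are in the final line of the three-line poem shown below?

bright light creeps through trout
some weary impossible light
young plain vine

3

The final line: "young plain vine": 1+1+1 = 3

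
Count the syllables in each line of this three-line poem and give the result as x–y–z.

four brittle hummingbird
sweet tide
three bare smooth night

6–2–4

Line 1: four(1) + brittle(2) + hummingbird(3) = 6
Line 2: sweet(1) + tide(1) = 2
Line 3: three(1) + bare(1) + smooth(1) + night(1) = 4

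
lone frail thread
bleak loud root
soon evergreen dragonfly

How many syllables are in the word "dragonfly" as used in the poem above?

"dragonfly" has 3 syllables.

3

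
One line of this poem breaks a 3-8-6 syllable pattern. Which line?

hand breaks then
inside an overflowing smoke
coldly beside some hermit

Line 1: "hand breaks then": 1+1+1 = 3 ✓
Line 2: "inside an overflowing smoke": 2+1+4+1 = 8 ✓
Line 3: "coldly beside some hermit": 2+2+1+2 = 7 (expected 6)

The third line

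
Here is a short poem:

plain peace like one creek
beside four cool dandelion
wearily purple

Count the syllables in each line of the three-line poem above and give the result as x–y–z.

Line 1: plain(1) + peace(1) + like(1) + one(1) + creek(1) = 5
Line 2: beside(2) + four(1) + cool(1) + dandelion(4) = 8
Line 3: wearily(3) + purple(2) = 5

5–8–5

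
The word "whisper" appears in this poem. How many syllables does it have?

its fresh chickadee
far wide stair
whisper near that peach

"whisper" has 2 syllables.

2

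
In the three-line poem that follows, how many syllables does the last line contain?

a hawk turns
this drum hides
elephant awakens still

7

The last line: elephant(3) + awakens(3) + still(1) = 7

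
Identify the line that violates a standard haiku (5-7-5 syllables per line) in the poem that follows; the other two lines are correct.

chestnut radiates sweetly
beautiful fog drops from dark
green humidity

The first line

Line 1: chestnut(2) + radiates(3) + sweetly(2) = 7 (expected 5)
Line 2: beautiful(3) + fog(1) + drops(1) + from(1) + dark(1) = 7 ✓
Line 3: green(1) + humidity(4) = 5 ✓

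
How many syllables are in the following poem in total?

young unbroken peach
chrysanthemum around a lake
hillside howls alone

18

Line 1: "young unbroken peach": 1+3+1 = 5
Line 2: "chrysanthemum around a lake": 4+2+1+1 = 8
Line 3: "hillside howls alone": 2+1+2 = 5
Total: 5 + 8 + 5 = 18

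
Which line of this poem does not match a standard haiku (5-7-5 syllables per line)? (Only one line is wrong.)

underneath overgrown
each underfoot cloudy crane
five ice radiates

The first line

Line 1: underneath (3), overgrown (3) → 6 (expected 5)
Line 2: each (1), underfoot (3), cloudy (2), crane (1) → 7 ✓
Line 3: five (1), ice (1), radiates (3) → 5 ✓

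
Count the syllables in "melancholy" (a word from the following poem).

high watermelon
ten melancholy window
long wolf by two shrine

"melancholy" has 4 syllables.

4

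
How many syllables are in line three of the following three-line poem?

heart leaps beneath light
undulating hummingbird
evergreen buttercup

6

Line three: "evergreen buttercup": 3+3 = 6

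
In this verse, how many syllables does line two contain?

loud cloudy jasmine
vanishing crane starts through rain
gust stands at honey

Line two: vanishing (3), crane (1), starts (1), through (1), rain (1) → 7

7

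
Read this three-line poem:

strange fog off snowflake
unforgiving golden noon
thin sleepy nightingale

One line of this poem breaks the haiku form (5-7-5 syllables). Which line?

Line 3

Line 1: strange(1) + fog(1) + off(1) + snowflake(2) = 5 ✓
Line 2: unforgiving(4) + golden(2) + noon(1) = 7 ✓
Line 3: thin(1) + sleepy(2) + nightingale(3) = 6 (expected 5)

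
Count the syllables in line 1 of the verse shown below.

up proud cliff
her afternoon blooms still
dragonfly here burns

3

Line 1: up(1) + proud(1) + cliff(1) = 3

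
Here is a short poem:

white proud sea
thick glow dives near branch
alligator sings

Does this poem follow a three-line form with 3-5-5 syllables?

Line 1: white (1), proud (1), sea (1) → 3 ✓
Line 2: thick (1), glow (1), dives (1), near (1), branch (1) → 5 ✓
Line 3: alligator (4), sings (1) → 5 ✓

Yes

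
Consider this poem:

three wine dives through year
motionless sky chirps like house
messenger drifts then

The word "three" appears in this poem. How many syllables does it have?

1

"three" has 1 syllable.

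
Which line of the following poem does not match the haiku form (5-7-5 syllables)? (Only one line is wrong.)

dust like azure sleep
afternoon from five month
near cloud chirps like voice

Line 1: "dust like azure sleep": 1+1+2+1 = 5 ✓
Line 2: "afternoon from five month": 3+1+1+1 = 6 (expected 7)
Line 3: "near cloud chirps like voice": 1+1+1+1+1 = 5 ✓

The second line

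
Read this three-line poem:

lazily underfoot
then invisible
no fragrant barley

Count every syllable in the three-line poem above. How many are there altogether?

Line 1: lazily (3), underfoot (3) → 6
Line 2: then (1), invisible (4) → 5
Line 3: no (1), fragrant (2), barley (2) → 5
Total: 6 + 5 + 5 = 16

16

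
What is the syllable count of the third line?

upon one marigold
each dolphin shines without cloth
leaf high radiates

The third line: "leaf high radiates": 1+1+3 = 5

5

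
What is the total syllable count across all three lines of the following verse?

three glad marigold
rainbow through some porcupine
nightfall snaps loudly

17

Line 1: "three glad marigold": 1+1+3 = 5
Line 2: "rainbow through some porcupine": 2+1+1+3 = 7
Line 3: "nightfall snaps loudly": 2+1+2 = 5
Total: 5 + 7 + 5 = 17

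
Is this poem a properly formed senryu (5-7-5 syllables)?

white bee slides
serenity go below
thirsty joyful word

Line 1: white (1), bee (1), slides (1) → 3 (expected 5)
Line 2: serenity (4), go (1), below (2) → 7 ✓
Line 3: thirsty (2), joyful (2), word (1) → 5 ✓

No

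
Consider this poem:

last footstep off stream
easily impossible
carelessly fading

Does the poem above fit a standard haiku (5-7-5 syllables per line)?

Line 1: last (1), footstep (2), off (1), stream (1) → 5 ✓
Line 2: easily (3), impossible (4) → 7 ✓
Line 3: carelessly (3), fading (2) → 5 ✓

Yes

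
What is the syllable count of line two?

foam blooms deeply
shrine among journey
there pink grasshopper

5

Line two: "shrine among journey": 1+2+2 = 5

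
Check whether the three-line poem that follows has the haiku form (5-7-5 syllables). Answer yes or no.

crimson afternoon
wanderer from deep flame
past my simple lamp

No

Line 1: crimson (2), afternoon (3) → 5 ✓
Line 2: wanderer (3), from (1), deep (1), flame (1) → 6 (expected 7)
Line 3: past (1), my (1), simple (2), lamp (1) → 5 ✓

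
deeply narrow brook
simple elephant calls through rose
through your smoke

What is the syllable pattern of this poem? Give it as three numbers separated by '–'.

Line 1: deeply (2), narrow (2), brook (1) → 5
Line 2: simple (2), elephant (3), calls (1), through (1), rose (1) → 8
Line 3: through (1), your (1), smoke (1) → 3

5–8–3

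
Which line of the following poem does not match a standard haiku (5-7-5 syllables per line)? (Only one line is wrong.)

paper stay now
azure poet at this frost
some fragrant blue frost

Line 1: paper (2), stay (1), now (1) → 4 (expected 5)
Line 2: azure (2), poet (2), at (1), this (1), frost (1) → 7 ✓
Line 3: some (1), fragrant (2), blue (1), frost (1) → 5 ✓

Line 1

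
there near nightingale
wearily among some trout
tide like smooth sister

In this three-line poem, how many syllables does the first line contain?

5

The first line: there(1) + near(1) + nightingale(3) = 5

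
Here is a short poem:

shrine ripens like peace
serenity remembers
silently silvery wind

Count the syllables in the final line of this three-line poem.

7

The final line: silently (3), silvery (3), wind (1) → 7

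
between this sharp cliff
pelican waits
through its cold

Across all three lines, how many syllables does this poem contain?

Line 1: between (2), this (1), sharp (1), cliff (1) → 5
Line 2: pelican (3), waits (1) → 4
Line 3: through (1), its (1), cold (1) → 3
Total: 5 + 4 + 3 = 12

12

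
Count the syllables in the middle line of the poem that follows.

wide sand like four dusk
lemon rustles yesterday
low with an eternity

7

The middle line: lemon (2), rustles (2), yesterday (3) → 7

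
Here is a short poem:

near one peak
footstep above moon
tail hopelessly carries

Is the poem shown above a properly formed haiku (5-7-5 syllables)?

Line 1: near (1), one (1), peak (1) → 3 (expected 5)
Line 2: footstep (2), above (2), moon (1) → 5 (expected 7)
Line 3: tail (1), hopelessly (3), carries (2) → 6 (expected 5)

No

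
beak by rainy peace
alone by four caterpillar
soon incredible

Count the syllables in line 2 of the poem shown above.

Line 2: alone(2) + by(1) + four(1) + caterpillar(4) = 8

8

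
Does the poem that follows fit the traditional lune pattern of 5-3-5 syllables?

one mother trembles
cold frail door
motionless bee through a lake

No

Line 1: "one mother trembles": 1+2+2 = 5 ✓
Line 2: "cold frail door": 1+1+1 = 3 ✓
Line 3: "motionless bee through a lake": 3+1+1+1+1 = 7 (expected 5)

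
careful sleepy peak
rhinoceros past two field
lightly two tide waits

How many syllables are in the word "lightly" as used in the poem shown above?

2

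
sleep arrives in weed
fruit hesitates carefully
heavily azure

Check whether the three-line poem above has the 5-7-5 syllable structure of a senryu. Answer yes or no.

Line 1: sleep (1), arrives (2), in (1), weed (1) → 5 ✓
Line 2: fruit (1), hesitates (3), carefully (3) → 7 ✓
Line 3: heavily (3), azure (2) → 5 ✓

Yes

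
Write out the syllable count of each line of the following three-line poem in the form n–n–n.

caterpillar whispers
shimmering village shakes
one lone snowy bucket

Line 1: caterpillar(4) + whispers(2) = 6
Line 2: shimmering(3) + village(2) + shakes(1) = 6
Line 3: one(1) + lone(1) + snowy(2) + bucket(2) = 6

6–6–6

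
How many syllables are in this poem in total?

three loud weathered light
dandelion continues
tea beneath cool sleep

17

Line 1: three (1), loud (1), weathered (2), light (1) → 5
Line 2: dandelion (4), continues (3) → 7
Line 3: tea (1), beneath (2), cool (1), sleep (1) → 5
Total: 5 + 7 + 5 = 17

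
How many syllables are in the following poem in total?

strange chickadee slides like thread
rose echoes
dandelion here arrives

17

Line 1: "strange chickadee slides like thread": 1+3+1+1+1 = 7
Line 2: "rose echoes": 1+2 = 3
Line 3: "dandelion here arrives": 4+1+2 = 7
Total: 7 + 3 + 7 = 17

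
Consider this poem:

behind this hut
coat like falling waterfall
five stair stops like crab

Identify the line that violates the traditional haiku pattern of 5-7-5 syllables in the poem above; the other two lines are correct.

Line 1: "behind this hut": 2+1+1 = 4 (expected 5)
Line 2: "coat like falling waterfall": 1+1+2+3 = 7 ✓
Line 3: "five stair stops like crab": 1+1+1+1+1 = 5 ✓

The first line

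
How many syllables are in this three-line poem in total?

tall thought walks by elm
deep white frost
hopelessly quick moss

Line 1: tall (1), thought (1), walks (1), by (1), elm (1) → 5
Line 2: deep (1), white (1), frost (1) → 3
Line 3: hopelessly (3), quick (1), moss (1) → 5
Total: 5 + 3 + 5 = 13

13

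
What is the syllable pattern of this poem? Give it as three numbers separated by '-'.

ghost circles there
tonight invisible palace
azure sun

4-8-3

Line 1: ghost(1) + circles(2) + there(1) = 4
Line 2: tonight(2) + invisible(4) + palace(2) = 8
Line 3: azure(2) + sun(1) = 3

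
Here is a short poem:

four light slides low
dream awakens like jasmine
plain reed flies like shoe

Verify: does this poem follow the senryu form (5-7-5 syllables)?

No

Line 1: four(1) + light(1) + slides(1) + low(1) = 4 (expected 5)
Line 2: dream(1) + awakens(3) + like(1) + jasmine(2) = 7 ✓
Line 3: plain(1) + reed(1) + flies(1) + like(1) + shoe(1) = 5 ✓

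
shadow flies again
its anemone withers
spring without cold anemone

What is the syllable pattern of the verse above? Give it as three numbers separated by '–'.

5–7–8

Line 1: shadow(2) + flies(1) + again(2) = 5
Line 2: its(1) + anemone(4) + withers(2) = 7
Line 3: spring(1) + without(2) + cold(1) + anemone(4) = 8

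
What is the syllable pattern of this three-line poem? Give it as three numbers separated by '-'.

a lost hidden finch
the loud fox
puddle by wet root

Line 1: a(1) + lost(1) + hidden(2) + finch(1) = 5
Line 2: the(1) + loud(1) + fox(1) = 3
Line 3: puddle(2) + by(1) + wet(1) + root(1) = 5

5-3-5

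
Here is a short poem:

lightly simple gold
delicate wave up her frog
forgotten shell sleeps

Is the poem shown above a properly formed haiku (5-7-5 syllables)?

Yes

Line 1: lightly(2) + simple(2) + gold(1) = 5 ✓
Line 2: delicate(3) + wave(1) + up(1) + her(1) + frog(1) = 7 ✓
Line 3: forgotten(3) + shell(1) + sleeps(1) = 5 ✓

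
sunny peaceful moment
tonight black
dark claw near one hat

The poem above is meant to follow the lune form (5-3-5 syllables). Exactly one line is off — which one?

Line 1

Line 1: "sunny peaceful moment": 2+2+2 = 6 (expected 5)
Line 2: "tonight black": 2+1 = 3 ✓
Line 3: "dark claw near one hat": 1+1+1+1+1 = 5 ✓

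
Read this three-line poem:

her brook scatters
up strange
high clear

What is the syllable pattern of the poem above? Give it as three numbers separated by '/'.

Line 1: her(1) + brook(1) + scatters(2) = 4
Line 2: up(1) + strange(1) = 2
Line 3: high(1) + clear(1) = 2

4/2/2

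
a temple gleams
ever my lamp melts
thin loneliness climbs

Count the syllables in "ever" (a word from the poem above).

"ever" has 2 syllables.

2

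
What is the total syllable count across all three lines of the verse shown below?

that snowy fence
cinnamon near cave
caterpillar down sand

Line 1: that(1) + snowy(2) + fence(1) = 4
Line 2: cinnamon(3) + near(1) + cave(1) = 5
Line 3: caterpillar(4) + down(1) + sand(1) = 6
Total: 4 + 5 + 6 = 15

15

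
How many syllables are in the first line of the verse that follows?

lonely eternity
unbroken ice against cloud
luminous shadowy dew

The first line: lonely (2), eternity (4) → 6

6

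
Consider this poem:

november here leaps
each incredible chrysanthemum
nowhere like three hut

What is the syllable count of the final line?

The final line: nowhere (2), like (1), three (1), hut (1) → 5

5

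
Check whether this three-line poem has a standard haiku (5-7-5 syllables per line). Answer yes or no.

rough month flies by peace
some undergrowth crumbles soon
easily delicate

Line 1: rough(1) + month(1) + flies(1) + by(1) + peace(1) = 5 ✓
Line 2: some(1) + undergrowth(3) + crumbles(2) + soon(1) = 7 ✓
Line 3: easily(3) + delicate(3) = 6 (expected 5)

No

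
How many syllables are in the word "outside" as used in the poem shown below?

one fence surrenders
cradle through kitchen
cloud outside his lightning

"outside" has 2 syllables.

2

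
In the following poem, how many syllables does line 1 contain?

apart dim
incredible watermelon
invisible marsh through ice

3

Line 1: apart (2), dim (1) → 3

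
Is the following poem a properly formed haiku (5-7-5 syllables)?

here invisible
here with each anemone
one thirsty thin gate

Yes

Line 1: "here invisible": 1+4 = 5 ✓
Line 2: "here with each anemone": 1+1+1+4 = 7 ✓
Line 3: "one thirsty thin gate": 1+2+1+1 = 5 ✓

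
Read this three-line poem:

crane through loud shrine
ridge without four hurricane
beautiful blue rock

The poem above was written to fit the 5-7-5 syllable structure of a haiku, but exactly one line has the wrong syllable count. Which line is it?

Line 1

Line 1: crane(1) + through(1) + loud(1) + shrine(1) = 4 (expected 5)
Line 2: ridge(1) + without(2) + four(1) + hurricane(3) = 7 ✓
Line 3: beautiful(3) + blue(1) + rock(1) = 5 ✓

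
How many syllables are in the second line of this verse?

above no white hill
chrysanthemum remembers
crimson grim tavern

The second line: "chrysanthemum remembers": 4+3 = 7

7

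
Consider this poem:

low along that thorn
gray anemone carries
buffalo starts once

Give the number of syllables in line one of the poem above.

5

Line one: low(1) + along(2) + that(1) + thorn(1) = 5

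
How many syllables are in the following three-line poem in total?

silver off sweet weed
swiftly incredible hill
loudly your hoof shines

17

Line 1: silver(2) + off(1) + sweet(1) + weed(1) = 5
Line 2: swiftly(2) + incredible(4) + hill(1) = 7
Line 3: loudly(2) + your(1) + hoof(1) + shines(1) = 5
Total: 5 + 7 + 5 = 17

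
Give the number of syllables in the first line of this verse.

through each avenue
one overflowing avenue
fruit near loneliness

5

The first line: through (1), each (1), avenue (3) → 5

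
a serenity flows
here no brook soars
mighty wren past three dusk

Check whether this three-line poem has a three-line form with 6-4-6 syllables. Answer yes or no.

Line 1: a (1), serenity (4), flows (1) → 6 ✓
Line 2: here (1), no (1), brook (1), soars (1) → 4 ✓
Line 3: mighty (2), wren (1), past (1), three (1), dusk (1) → 6 ✓

Yes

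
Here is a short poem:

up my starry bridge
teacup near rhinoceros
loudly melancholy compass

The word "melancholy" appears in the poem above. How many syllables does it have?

4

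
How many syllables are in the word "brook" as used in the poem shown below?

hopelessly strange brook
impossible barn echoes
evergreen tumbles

1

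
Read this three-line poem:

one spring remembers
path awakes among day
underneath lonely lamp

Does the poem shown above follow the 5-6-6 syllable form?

Yes

Line 1: "one spring remembers": 1+1+3 = 5 ✓
Line 2: "path awakes among day": 1+2+2+1 = 6 ✓
Line 3: "underneath lonely lamp": 3+2+1 = 6 ✓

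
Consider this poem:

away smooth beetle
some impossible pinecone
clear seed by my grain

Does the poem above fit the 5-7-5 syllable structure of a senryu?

Line 1: away(2) + smooth(1) + beetle(2) = 5 ✓
Line 2: some(1) + impossible(4) + pinecone(2) = 7 ✓
Line 3: clear(1) + seed(1) + by(1) + my(1) + grain(1) = 5 ✓

Yes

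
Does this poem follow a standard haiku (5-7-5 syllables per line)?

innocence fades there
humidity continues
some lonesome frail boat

Line 1: "innocence fades there": 3+1+1 = 5 ✓
Line 2: "humidity continues": 4+3 = 7 ✓
Line 3: "some lonesome frail boat": 1+2+1+1 = 5 ✓

Yes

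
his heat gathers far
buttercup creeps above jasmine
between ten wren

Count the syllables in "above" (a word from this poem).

2

"above" has 2 syllables.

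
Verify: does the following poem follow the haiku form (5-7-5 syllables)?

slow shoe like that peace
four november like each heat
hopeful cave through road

Yes

Line 1: slow (1), shoe (1), like (1), that (1), peace (1) → 5 ✓
Line 2: four (1), november (3), like (1), each (1), heat (1) → 7 ✓
Line 3: hopeful (2), cave (1), through (1), road (1) → 5 ✓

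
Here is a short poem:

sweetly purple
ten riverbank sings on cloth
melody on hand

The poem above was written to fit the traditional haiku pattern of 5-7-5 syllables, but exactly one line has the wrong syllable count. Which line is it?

Line 1: "sweetly purple": 2+2 = 4 (expected 5)
Line 2: "ten riverbank sings on cloth": 1+3+1+1+1 = 7 ✓
Line 3: "melody on hand": 3+1+1 = 5 ✓

Line 1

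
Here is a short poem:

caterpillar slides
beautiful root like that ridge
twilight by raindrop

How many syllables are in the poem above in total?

Line 1: caterpillar(4) + slides(1) = 5
Line 2: beautiful(3) + root(1) + like(1) + that(1) + ridge(1) = 7
Line 3: twilight(2) + by(1) + raindrop(2) = 5
Total: 5 + 7 + 5 = 17

17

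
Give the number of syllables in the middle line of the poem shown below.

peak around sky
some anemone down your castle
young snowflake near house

9

The middle line: "some anemone down your castle": 1+4+1+1+2 = 9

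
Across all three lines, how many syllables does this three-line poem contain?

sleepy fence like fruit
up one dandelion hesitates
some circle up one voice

Line 1: sleepy (2), fence (1), like (1), fruit (1) → 5
Line 2: up (1), one (1), dandelion (4), hesitates (3) → 9
Line 3: some (1), circle (2), up (1), one (1), voice (1) → 6
Total: 5 + 9 + 6 = 20

20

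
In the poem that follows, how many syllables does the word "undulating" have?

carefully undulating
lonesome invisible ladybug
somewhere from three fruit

4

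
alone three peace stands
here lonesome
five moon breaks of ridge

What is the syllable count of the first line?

5

The first line: "alone three peace stands": 2+1+1+1 = 5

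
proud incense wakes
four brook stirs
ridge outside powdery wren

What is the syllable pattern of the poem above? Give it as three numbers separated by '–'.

Line 1: proud (1), incense (2), wakes (1) → 4
Line 2: four (1), brook (1), stirs (1) → 3
Line 3: ridge (1), outside (2), powdery (3), wren (1) → 7

4–3–7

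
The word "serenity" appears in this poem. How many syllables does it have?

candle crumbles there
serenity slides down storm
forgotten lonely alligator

4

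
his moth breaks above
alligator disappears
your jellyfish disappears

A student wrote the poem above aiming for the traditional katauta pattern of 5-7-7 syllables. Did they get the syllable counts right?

Line 1: "his moth breaks above": 1+1+1+2 = 5 ✓
Line 2: "alligator disappears": 4+3 = 7 ✓
Line 3: "your jellyfish disappears": 1+3+3 = 7 ✓

Yes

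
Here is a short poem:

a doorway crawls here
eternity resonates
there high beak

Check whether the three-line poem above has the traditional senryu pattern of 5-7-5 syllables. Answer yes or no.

No

Line 1: "a doorway crawls here": 1+2+1+1 = 5 ✓
Line 2: "eternity resonates": 4+3 = 7 ✓
Line 3: "there high beak": 1+1+1 = 3 (expected 5)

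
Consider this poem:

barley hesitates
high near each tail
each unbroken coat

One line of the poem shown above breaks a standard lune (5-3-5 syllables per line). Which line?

Line 2

Line 1: barley (2), hesitates (3) → 5 ✓
Line 2: high (1), near (1), each (1), tail (1) → 4 (expected 3)
Line 3: each (1), unbroken (3), coat (1) → 5 ✓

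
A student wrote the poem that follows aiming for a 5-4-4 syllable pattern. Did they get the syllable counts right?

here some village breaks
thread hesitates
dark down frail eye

Yes

Line 1: here (1), some (1), village (2), breaks (1) → 5 ✓
Line 2: thread (1), hesitates (3) → 4 ✓
Line 3: dark (1), down (1), frail (1), eye (1) → 4 ✓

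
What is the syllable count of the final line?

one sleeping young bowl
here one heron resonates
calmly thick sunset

5

The final line: "calmly thick sunset": 2+1+2 = 5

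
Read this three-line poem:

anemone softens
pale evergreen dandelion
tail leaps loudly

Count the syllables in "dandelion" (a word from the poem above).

"dandelion" has 4 syllables.

4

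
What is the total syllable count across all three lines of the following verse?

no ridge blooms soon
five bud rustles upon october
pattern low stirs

Line 1: no(1) + ridge(1) + blooms(1) + soon(1) = 4
Line 2: five(1) + bud(1) + rustles(2) + upon(2) + october(3) = 9
Line 3: pattern(2) + low(1) + stirs(1) = 4
Total: 4 + 9 + 4 = 17

17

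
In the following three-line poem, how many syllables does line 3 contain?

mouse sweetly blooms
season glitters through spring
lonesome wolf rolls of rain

Line 3: lonesome (2), wolf (1), rolls (1), of (1), rain (1) → 6

6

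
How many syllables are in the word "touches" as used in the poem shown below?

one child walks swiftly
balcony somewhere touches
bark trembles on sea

2

"touches" has 2 syllables.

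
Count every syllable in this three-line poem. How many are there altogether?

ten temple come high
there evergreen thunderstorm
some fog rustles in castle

19

Line 1: "ten temple come high": 1+2+1+1 = 5
Line 2: "there evergreen thunderstorm": 1+3+3 = 7
Line 3: "some fog rustles in castle": 1+1+2+1+2 = 7
Total: 5 + 7 + 7 = 19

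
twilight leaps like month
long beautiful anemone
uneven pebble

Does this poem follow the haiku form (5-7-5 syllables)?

No

Line 1: twilight(2) + leaps(1) + like(1) + month(1) = 5 ✓
Line 2: long(1) + beautiful(3) + anemone(4) = 8 (expected 7)
Line 3: uneven(3) + pebble(2) = 5 ✓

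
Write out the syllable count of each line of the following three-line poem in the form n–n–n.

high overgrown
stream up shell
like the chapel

4–3–4

Line 1: high(1) + overgrown(3) = 4
Line 2: stream(1) + up(1) + shell(1) = 3
Line 3: like(1) + the(1) + chapel(2) = 4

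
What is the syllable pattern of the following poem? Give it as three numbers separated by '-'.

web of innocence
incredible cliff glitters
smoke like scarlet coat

5-7-5

Line 1: web(1) + of(1) + innocence(3) = 5
Line 2: incredible(4) + cliff(1) + glitters(2) = 7
Line 3: smoke(1) + like(1) + scarlet(2) + coat(1) = 5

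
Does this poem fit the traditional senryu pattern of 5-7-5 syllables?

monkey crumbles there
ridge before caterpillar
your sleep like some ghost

Line 1: "monkey crumbles there": 2+2+1 = 5 ✓
Line 2: "ridge before caterpillar": 1+2+4 = 7 ✓
Line 3: "your sleep like some ghost": 1+1+1+1+1 = 5 ✓

Yes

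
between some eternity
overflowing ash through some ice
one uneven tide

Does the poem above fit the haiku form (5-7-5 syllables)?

Line 1: "between some eternity": 2+1+4 = 7 (expected 5)
Line 2: "overflowing ash through some ice": 4+1+1+1+1 = 8 (expected 7)
Line 3: "one uneven tide": 1+3+1 = 5 ✓

No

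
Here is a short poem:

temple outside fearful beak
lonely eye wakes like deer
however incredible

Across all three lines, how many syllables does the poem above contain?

Line 1: "temple outside fearful beak": 2+2+2+1 = 7
Line 2: "lonely eye wakes like deer": 2+1+1+1+1 = 6
Line 3: "however incredible": 3+4 = 7
Total: 7 + 6 + 7 = 20

20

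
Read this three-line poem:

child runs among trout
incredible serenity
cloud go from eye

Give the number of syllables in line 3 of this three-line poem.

4

Line 3: cloud(1) + go(1) + from(1) + eye(1) = 4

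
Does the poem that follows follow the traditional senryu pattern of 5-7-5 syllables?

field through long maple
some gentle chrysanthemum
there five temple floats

Line 1: "field through long maple": 1+1+1+2 = 5 ✓
Line 2: "some gentle chrysanthemum": 1+2+4 = 7 ✓
Line 3: "there five temple floats": 1+1+2+1 = 5 ✓

Yes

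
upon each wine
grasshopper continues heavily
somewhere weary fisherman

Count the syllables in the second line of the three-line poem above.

The second line: grasshopper (3), continues (3), heavily (3) → 9

9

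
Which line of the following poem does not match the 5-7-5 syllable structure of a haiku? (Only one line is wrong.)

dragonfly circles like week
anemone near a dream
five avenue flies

Line 1: dragonfly(3) + circles(2) + like(1) + week(1) = 7 (expected 5)
Line 2: anemone(4) + near(1) + a(1) + dream(1) = 7 ✓
Line 3: five(1) + avenue(3) + flies(1) = 5 ✓

The first line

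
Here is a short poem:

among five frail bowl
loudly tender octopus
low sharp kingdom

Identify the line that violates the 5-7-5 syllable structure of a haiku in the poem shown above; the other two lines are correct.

The third line

Line 1: "among five frail bowl": 2+1+1+1 = 5 ✓
Line 2: "loudly tender octopus": 2+2+3 = 7 ✓
Line 3: "low sharp kingdom": 1+1+2 = 4 (expected 5)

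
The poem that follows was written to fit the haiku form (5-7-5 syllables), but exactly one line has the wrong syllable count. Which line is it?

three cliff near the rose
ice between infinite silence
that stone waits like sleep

The second line

Line 1: three(1) + cliff(1) + near(1) + the(1) + rose(1) = 5 ✓
Line 2: ice(1) + between(2) + infinite(3) + silence(2) = 8 (expected 7)
Line 3: that(1) + stone(1) + waits(1) + like(1) + sleep(1) = 5 ✓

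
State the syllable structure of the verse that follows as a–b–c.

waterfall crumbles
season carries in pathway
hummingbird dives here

Line 1: waterfall (3), crumbles (2) → 5
Line 2: season (2), carries (2), in (1), pathway (2) → 7
Line 3: hummingbird (3), dives (1), here (1) → 5

5–7–5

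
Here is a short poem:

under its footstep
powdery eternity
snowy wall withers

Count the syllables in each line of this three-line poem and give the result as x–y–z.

5–7–5

Line 1: under(2) + its(1) + footstep(2) = 5
Line 2: powdery(3) + eternity(4) = 7
Line 3: snowy(2) + wall(1) + withers(2) = 5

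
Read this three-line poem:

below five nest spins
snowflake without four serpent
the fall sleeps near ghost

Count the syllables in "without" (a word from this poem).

2

"without" has 2 syllables.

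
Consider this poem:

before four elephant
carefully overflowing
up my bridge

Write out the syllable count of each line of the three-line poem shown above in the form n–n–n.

Line 1: before (2), four (1), elephant (3) → 6
Line 2: carefully (3), overflowing (4) → 7
Line 3: up (1), my (1), bridge (1) → 3

6–7–3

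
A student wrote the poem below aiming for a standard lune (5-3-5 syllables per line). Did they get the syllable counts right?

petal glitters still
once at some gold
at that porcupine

No

Line 1: "petal glitters still": 2+2+1 = 5 ✓
Line 2: "once at some gold": 1+1+1+1 = 4 (expected 3)
Line 3: "at that porcupine": 1+1+3 = 5 ✓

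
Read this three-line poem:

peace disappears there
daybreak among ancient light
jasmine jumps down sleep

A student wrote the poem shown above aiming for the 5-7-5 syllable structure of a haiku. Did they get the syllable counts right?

Line 1: peace (1), disappears (3), there (1) → 5 ✓
Line 2: daybreak (2), among (2), ancient (2), light (1) → 7 ✓
Line 3: jasmine (2), jumps (1), down (1), sleep (1) → 5 ✓

Yes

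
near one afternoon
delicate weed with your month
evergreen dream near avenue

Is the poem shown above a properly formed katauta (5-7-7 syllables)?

Line 1: "near one afternoon": 1+1+3 = 5 ✓
Line 2: "delicate weed with your month": 3+1+1+1+1 = 7 ✓
Line 3: "evergreen dream near avenue": 3+1+1+3 = 8 (expected 7)

No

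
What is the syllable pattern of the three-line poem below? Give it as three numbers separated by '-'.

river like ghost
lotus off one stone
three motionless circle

4-5-6

Line 1: river(2) + like(1) + ghost(1) = 4
Line 2: lotus(2) + off(1) + one(1) + stone(1) = 5
Line 3: three(1) + motionless(3) + circle(2) = 6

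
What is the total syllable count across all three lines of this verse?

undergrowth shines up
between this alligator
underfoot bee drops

Line 1: undergrowth(3) + shines(1) + up(1) = 5
Line 2: between(2) + this(1) + alligator(4) = 7
Line 3: underfoot(3) + bee(1) + drops(1) = 5
Total: 5 + 7 + 5 = 17

17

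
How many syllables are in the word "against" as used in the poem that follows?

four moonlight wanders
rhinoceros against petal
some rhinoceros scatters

"against" has 2 syllables.

2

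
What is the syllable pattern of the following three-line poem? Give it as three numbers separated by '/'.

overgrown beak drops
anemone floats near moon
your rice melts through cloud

Line 1: "overgrown beak drops": 3+1+1 = 5
Line 2: "anemone floats near moon": 4+1+1+1 = 7
Line 3: "your rice melts through cloud": 1+1+1+1+1 = 5

5/7/5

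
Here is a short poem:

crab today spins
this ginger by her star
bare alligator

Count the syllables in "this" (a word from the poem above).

1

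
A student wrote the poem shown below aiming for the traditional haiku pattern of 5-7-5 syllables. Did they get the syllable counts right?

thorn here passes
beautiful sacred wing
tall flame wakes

No

Line 1: thorn(1) + here(1) + passes(2) = 4 (expected 5)
Line 2: beautiful(3) + sacred(2) + wing(1) = 6 (expected 7)
Line 3: tall(1) + flame(1) + wakes(1) = 3 (expected 5)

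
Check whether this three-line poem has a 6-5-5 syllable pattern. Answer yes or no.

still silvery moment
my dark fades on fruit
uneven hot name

Line 1: still (1), silvery (3), moment (2) → 6 ✓
Line 2: my (1), dark (1), fades (1), on (1), fruit (1) → 5 ✓
Line 3: uneven (3), hot (1), name (1) → 5 ✓

Yes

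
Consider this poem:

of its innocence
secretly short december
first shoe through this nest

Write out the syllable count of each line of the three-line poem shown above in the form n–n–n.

5–7–5

Line 1: of (1), its (1), innocence (3) → 5
Line 2: secretly (3), short (1), december (3) → 7
Line 3: first (1), shoe (1), through (1), this (1), nest (1) → 5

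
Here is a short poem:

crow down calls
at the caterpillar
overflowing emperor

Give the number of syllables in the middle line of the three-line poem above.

6

The middle line: at(1) + the(1) + caterpillar(4) = 6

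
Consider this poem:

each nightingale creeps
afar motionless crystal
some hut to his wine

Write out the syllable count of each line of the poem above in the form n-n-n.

5-7-5

Line 1: each(1) + nightingale(3) + creeps(1) = 5
Line 2: afar(2) + motionless(3) + crystal(2) = 7
Line 3: some(1) + hut(1) + to(1) + his(1) + wine(1) = 5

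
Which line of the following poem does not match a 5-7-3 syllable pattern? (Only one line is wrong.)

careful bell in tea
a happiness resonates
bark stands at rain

Line 3

Line 1: "careful bell in tea": 2+1+1+1 = 5 ✓
Line 2: "a happiness resonates": 1+3+3 = 7 ✓
Line 3: "bark stands at rain": 1+1+1+1 = 4 (expected 3)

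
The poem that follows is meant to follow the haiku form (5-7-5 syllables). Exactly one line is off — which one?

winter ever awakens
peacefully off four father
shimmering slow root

Line 1

Line 1: "winter ever awakens": 2+2+3 = 7 (expected 5)
Line 2: "peacefully off four father": 3+1+1+2 = 7 ✓
Line 3: "shimmering slow root": 3+1+1 = 5 ✓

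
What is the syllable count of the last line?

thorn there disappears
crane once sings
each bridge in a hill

5

The last line: each (1), bridge (1), in (1), a (1), hill (1) → 5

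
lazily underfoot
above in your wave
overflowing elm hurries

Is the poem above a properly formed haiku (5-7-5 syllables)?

Line 1: lazily (3), underfoot (3) → 6 (expected 5)
Line 2: above (2), in (1), your (1), wave (1) → 5 (expected 7)
Line 3: overflowing (4), elm (1), hurries (2) → 7 (expected 5)

No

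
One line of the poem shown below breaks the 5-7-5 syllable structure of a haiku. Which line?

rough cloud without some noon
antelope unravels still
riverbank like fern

Line 1: rough(1) + cloud(1) + without(2) + some(1) + noon(1) = 6 (expected 5)
Line 2: antelope(3) + unravels(3) + still(1) = 7 ✓
Line 3: riverbank(3) + like(1) + fern(1) = 5 ✓

Line 1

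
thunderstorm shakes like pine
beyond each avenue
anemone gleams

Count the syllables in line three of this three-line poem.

Line three: "anemone gleams": 4+1 = 5

5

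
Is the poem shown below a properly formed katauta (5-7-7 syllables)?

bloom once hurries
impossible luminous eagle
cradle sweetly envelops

Line 1: bloom (1), once (1), hurries (2) → 4 (expected 5)
Line 2: impossible (4), luminous (3), eagle (2) → 9 (expected 7)
Line 3: cradle (2), sweetly (2), envelops (3) → 7 ✓

No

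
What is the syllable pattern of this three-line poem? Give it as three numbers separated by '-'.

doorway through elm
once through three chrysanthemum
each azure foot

4-7-4

Line 1: "doorway through elm": 2+1+1 = 4
Line 2: "once through three chrysanthemum": 1+1+1+4 = 7
Line 3: "each azure foot": 1+2+1 = 4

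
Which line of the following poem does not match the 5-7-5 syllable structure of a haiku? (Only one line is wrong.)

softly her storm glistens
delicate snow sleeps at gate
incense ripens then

Line 1

Line 1: softly (2), her (1), storm (1), glistens (2) → 6 (expected 5)
Line 2: delicate (3), snow (1), sleeps (1), at (1), gate (1) → 7 ✓
Line 3: incense (2), ripens (2), then (1) → 5 ✓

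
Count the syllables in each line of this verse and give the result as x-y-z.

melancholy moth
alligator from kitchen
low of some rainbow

Line 1: melancholy (4), moth (1) → 5
Line 2: alligator (4), from (1), kitchen (2) → 7
Line 3: low (1), of (1), some (1), rainbow (2) → 5

5-7-5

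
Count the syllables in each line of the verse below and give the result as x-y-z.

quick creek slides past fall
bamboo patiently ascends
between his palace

Line 1: quick (1), creek (1), slides (1), past (1), fall (1) → 5
Line 2: bamboo (2), patiently (3), ascends (2) → 7
Line 3: between (2), his (1), palace (2) → 5

5-7-5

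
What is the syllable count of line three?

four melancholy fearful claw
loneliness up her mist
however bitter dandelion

9

Line three: "however bitter dandelion": 3+2+4 = 9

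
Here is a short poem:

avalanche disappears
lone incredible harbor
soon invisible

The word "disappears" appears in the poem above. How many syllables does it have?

3

"disappears" has 3 syllables.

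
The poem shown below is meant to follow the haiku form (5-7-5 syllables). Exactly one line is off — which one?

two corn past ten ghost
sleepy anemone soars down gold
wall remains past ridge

Line 2

Line 1: two(1) + corn(1) + past(1) + ten(1) + ghost(1) = 5 ✓
Line 2: sleepy(2) + anemone(4) + soars(1) + down(1) + gold(1) = 9 (expected 7)
Line 3: wall(1) + remains(2) + past(1) + ridge(1) = 5 ✓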